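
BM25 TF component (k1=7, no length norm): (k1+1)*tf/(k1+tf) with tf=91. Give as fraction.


BM25 TF component = (k1+1)*tf / (k1+tf)
k1 = 7, tf = 91
Numerator = (7+1)*91 = 728
Denominator = 7 + 91 = 98
= 728/98 = 52/7

52/7


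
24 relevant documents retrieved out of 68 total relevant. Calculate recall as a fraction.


Recall = retrieved_relevant / total_relevant
= 24 / 68
= 24 / (24 + 44)
= 6/17

6/17


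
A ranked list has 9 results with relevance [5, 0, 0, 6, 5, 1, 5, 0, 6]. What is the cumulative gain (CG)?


Cumulative Gain = sum of relevance scores
Position 1: rel=5, running sum=5
Position 2: rel=0, running sum=5
Position 3: rel=0, running sum=5
Position 4: rel=6, running sum=11
Position 5: rel=5, running sum=16
Position 6: rel=1, running sum=17
Position 7: rel=5, running sum=22
Position 8: rel=0, running sum=22
Position 9: rel=6, running sum=28
CG = 28

28


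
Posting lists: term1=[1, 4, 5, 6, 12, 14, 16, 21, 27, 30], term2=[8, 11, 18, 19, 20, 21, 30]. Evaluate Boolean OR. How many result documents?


Boolean OR: find union of posting lists
term1 docs: [1, 4, 5, 6, 12, 14, 16, 21, 27, 30]
term2 docs: [8, 11, 18, 19, 20, 21, 30]
Union: [1, 4, 5, 6, 8, 11, 12, 14, 16, 18, 19, 20, 21, 27, 30]
|union| = 15

15


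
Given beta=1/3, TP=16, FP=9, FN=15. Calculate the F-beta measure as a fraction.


P = TP/(TP+FP) = 16/25 = 16/25
R = TP/(TP+FN) = 16/31 = 16/31
beta^2 = 1/3^2 = 1/9
(1 + beta^2) = 10/9
Numerator = (1+beta^2)*P*R = 512/1395
Denominator = beta^2*P + R = 16/225 + 16/31 = 4096/6975
F_beta = 5/8

5/8


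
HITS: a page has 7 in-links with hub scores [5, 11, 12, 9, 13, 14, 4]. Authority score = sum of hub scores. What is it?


Authority = sum of hub scores of in-linkers
In-link 1: hub score = 5
In-link 2: hub score = 11
In-link 3: hub score = 12
In-link 4: hub score = 9
In-link 5: hub score = 13
In-link 6: hub score = 14
In-link 7: hub score = 4
Authority = 5 + 11 + 12 + 9 + 13 + 14 + 4 = 68

68


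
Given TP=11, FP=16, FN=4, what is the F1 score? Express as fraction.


F1 = 2 * P * R / (P + R)
P = TP/(TP+FP) = 11/27 = 11/27
R = TP/(TP+FN) = 11/15 = 11/15
2 * P * R = 2 * 11/27 * 11/15 = 242/405
P + R = 11/27 + 11/15 = 154/135
F1 = 242/405 / 154/135 = 11/21

11/21


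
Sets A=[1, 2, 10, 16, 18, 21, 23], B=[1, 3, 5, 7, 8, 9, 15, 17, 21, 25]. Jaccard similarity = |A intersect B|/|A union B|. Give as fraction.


A intersect B = [1, 21]
|A intersect B| = 2
A union B = [1, 2, 3, 5, 7, 8, 9, 10, 15, 16, 17, 18, 21, 23, 25]
|A union B| = 15
Jaccard = 2/15 = 2/15

2/15


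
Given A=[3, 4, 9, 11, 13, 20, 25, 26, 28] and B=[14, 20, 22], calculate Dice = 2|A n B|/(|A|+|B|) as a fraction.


A intersect B = [20]
|A intersect B| = 1
|A| = 9, |B| = 3
Dice = 2*1 / (9+3)
= 2 / 12 = 1/6

1/6


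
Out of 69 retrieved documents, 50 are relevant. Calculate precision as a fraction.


Precision = relevant_retrieved / total_retrieved
= 50 / 69
= 50 / (50 + 19)
= 50/69

50/69


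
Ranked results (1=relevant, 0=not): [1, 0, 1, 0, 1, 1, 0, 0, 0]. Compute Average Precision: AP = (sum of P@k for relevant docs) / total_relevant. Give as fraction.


Computing P@k for each relevant position:
Position 1: relevant, P@1 = 1/1 = 1
Position 2: not relevant
Position 3: relevant, P@3 = 2/3 = 2/3
Position 4: not relevant
Position 5: relevant, P@5 = 3/5 = 3/5
Position 6: relevant, P@6 = 4/6 = 2/3
Position 7: not relevant
Position 8: not relevant
Position 9: not relevant
Sum of P@k = 1 + 2/3 + 3/5 + 2/3 = 44/15
AP = 44/15 / 4 = 11/15

11/15


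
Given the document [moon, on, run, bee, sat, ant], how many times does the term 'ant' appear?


Document has 6 words
Scanning for 'ant':
Found at positions: [5]
Count = 1

1


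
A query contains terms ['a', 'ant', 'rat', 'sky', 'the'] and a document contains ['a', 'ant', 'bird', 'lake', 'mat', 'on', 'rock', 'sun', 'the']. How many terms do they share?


Query terms: ['a', 'ant', 'rat', 'sky', 'the']
Document terms: ['a', 'ant', 'bird', 'lake', 'mat', 'on', 'rock', 'sun', 'the']
Common terms: ['a', 'ant', 'the']
Overlap count = 3

3


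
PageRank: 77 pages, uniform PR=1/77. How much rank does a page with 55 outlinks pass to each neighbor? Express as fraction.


Initial PR = 1/77 = 1/77
Outlinks = 55
Contribution per link = PR / outlinks
= 1/77 / 55
= 1/4235

1/4235


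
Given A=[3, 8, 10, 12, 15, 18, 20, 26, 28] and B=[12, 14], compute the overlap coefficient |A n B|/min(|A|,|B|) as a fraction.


A intersect B = [12]
|A intersect B| = 1
min(|A|, |B|) = min(9, 2) = 2
Overlap = 1 / 2 = 1/2

1/2


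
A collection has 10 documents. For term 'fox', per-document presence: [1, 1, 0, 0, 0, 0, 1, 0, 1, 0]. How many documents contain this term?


Checking each document for 'fox':
Doc 1: present
Doc 2: present
Doc 3: absent
Doc 4: absent
Doc 5: absent
Doc 6: absent
Doc 7: present
Doc 8: absent
Doc 9: present
Doc 10: absent
df = sum of presences = 1 + 1 + 0 + 0 + 0 + 0 + 1 + 0 + 1 + 0 = 4

4


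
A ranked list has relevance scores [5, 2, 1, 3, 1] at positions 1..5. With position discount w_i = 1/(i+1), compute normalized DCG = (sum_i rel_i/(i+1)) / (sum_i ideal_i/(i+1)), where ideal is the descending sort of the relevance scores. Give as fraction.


Position discount weights w_i = 1/(i+1) for i=1..5:
Weights = [1/2, 1/3, 1/4, 1/5, 1/6]
Actual relevance: [5, 2, 1, 3, 1]
DCG = 5/2 + 2/3 + 1/4 + 3/5 + 1/6 = 251/60
Ideal relevance (sorted desc): [5, 3, 2, 1, 1]
Ideal DCG = 5/2 + 3/3 + 2/4 + 1/5 + 1/6 = 131/30
nDCG = DCG / ideal_DCG = 251/60 / 131/30 = 251/262

251/262


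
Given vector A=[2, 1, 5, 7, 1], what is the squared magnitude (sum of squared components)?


|A|^2 = sum of squared components
A[0]^2 = 2^2 = 4
A[1]^2 = 1^2 = 1
A[2]^2 = 5^2 = 25
A[3]^2 = 7^2 = 49
A[4]^2 = 1^2 = 1
Sum = 4 + 1 + 25 + 49 + 1 = 80

80


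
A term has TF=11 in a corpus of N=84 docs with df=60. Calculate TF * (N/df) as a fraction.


TF * (N/df)
= 11 * (84/60)
= 11 * 7/5
= 77/5

77/5


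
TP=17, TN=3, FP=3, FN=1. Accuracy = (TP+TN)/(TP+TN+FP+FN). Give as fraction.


Accuracy = (TP + TN) / (TP + TN + FP + FN)
TP + TN = 17 + 3 = 20
Total = 17 + 3 + 3 + 1 = 24
Accuracy = 20 / 24 = 5/6

5/6


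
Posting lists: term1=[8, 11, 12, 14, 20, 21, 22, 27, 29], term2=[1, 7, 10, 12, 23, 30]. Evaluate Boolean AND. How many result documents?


Boolean AND: find intersection of posting lists
term1 docs: [8, 11, 12, 14, 20, 21, 22, 27, 29]
term2 docs: [1, 7, 10, 12, 23, 30]
Intersection: [12]
|intersection| = 1

1


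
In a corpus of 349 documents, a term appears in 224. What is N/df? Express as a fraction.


IDF ratio = N / df
= 349 / 224
= 349/224

349/224


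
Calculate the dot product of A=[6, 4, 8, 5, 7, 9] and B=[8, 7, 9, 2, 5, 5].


Dot product = sum of element-wise products
A[0]*B[0] = 6*8 = 48
A[1]*B[1] = 4*7 = 28
A[2]*B[2] = 8*9 = 72
A[3]*B[3] = 5*2 = 10
A[4]*B[4] = 7*5 = 35
A[5]*B[5] = 9*5 = 45
Sum = 48 + 28 + 72 + 10 + 35 + 45 = 238

238


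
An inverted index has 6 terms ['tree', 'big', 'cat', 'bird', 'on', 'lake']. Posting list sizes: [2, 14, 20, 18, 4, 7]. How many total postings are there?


Summing posting list sizes:
'tree': 2 postings
'big': 14 postings
'cat': 20 postings
'bird': 18 postings
'on': 4 postings
'lake': 7 postings
Total = 2 + 14 + 20 + 18 + 4 + 7 = 65

65


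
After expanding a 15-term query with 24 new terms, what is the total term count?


Original terms: 15
Expansion terms: 24
Total = 15 + 24 = 39

39


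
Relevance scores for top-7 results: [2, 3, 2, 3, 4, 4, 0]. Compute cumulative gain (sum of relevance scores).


Cumulative Gain = sum of relevance scores
Position 1: rel=2, running sum=2
Position 2: rel=3, running sum=5
Position 3: rel=2, running sum=7
Position 4: rel=3, running sum=10
Position 5: rel=4, running sum=14
Position 6: rel=4, running sum=18
Position 7: rel=0, running sum=18
CG = 18

18


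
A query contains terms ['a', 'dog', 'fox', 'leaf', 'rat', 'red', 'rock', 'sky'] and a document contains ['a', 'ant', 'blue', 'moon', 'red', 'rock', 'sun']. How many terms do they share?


Query terms: ['a', 'dog', 'fox', 'leaf', 'rat', 'red', 'rock', 'sky']
Document terms: ['a', 'ant', 'blue', 'moon', 'red', 'rock', 'sun']
Common terms: ['a', 'red', 'rock']
Overlap count = 3

3


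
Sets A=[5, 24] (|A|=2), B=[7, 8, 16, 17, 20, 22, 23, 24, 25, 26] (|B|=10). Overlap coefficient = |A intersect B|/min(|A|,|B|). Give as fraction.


A intersect B = [24]
|A intersect B| = 1
min(|A|, |B|) = min(2, 10) = 2
Overlap = 1 / 2 = 1/2

1/2


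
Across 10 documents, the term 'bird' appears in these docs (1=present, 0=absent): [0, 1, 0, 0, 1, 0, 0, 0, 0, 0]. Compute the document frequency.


Checking each document for 'bird':
Doc 1: absent
Doc 2: present
Doc 3: absent
Doc 4: absent
Doc 5: present
Doc 6: absent
Doc 7: absent
Doc 8: absent
Doc 9: absent
Doc 10: absent
df = sum of presences = 0 + 1 + 0 + 0 + 1 + 0 + 0 + 0 + 0 + 0 = 2

2


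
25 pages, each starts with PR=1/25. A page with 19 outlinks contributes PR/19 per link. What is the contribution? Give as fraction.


Initial PR = 1/25 = 1/25
Outlinks = 19
Contribution per link = PR / outlinks
= 1/25 / 19
= 1/475

1/475


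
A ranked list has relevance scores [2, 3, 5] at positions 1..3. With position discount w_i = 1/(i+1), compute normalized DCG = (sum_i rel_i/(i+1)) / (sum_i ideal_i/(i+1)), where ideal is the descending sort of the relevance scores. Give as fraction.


Position discount weights w_i = 1/(i+1) for i=1..3:
Weights = [1/2, 1/3, 1/4]
Actual relevance: [2, 3, 5]
DCG = 2/2 + 3/3 + 5/4 = 13/4
Ideal relevance (sorted desc): [5, 3, 2]
Ideal DCG = 5/2 + 3/3 + 2/4 = 4
nDCG = DCG / ideal_DCG = 13/4 / 4 = 13/16

13/16


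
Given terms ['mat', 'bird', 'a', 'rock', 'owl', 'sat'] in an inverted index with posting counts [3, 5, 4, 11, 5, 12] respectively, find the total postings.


Summing posting list sizes:
'mat': 3 postings
'bird': 5 postings
'a': 4 postings
'rock': 11 postings
'owl': 5 postings
'sat': 12 postings
Total = 3 + 5 + 4 + 11 + 5 + 12 = 40

40


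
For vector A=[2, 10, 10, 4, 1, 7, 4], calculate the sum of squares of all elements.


|A|^2 = sum of squared components
A[0]^2 = 2^2 = 4
A[1]^2 = 10^2 = 100
A[2]^2 = 10^2 = 100
A[3]^2 = 4^2 = 16
A[4]^2 = 1^2 = 1
A[5]^2 = 7^2 = 49
A[6]^2 = 4^2 = 16
Sum = 4 + 100 + 100 + 16 + 1 + 49 + 16 = 286

286


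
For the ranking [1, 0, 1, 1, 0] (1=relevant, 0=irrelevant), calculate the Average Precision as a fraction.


Computing P@k for each relevant position:
Position 1: relevant, P@1 = 1/1 = 1
Position 2: not relevant
Position 3: relevant, P@3 = 2/3 = 2/3
Position 4: relevant, P@4 = 3/4 = 3/4
Position 5: not relevant
Sum of P@k = 1 + 2/3 + 3/4 = 29/12
AP = 29/12 / 3 = 29/36

29/36


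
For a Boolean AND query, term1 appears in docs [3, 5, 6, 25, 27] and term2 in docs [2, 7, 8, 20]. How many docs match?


Boolean AND: find intersection of posting lists
term1 docs: [3, 5, 6, 25, 27]
term2 docs: [2, 7, 8, 20]
Intersection: []
|intersection| = 0

0


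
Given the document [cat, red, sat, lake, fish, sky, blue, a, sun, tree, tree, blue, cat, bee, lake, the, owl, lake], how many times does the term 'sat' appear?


Document has 18 words
Scanning for 'sat':
Found at positions: [2]
Count = 1

1


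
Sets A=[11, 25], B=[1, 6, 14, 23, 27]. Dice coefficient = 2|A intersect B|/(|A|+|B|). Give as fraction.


A intersect B = []
|A intersect B| = 0
|A| = 2, |B| = 5
Dice = 2*0 / (2+5)
= 0 / 7 = 0

0


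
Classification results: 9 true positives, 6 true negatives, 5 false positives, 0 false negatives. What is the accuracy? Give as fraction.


Accuracy = (TP + TN) / (TP + TN + FP + FN)
TP + TN = 9 + 6 = 15
Total = 9 + 6 + 5 + 0 = 20
Accuracy = 15 / 20 = 3/4

3/4


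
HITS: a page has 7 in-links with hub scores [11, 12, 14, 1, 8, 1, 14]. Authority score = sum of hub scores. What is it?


Authority = sum of hub scores of in-linkers
In-link 1: hub score = 11
In-link 2: hub score = 12
In-link 3: hub score = 14
In-link 4: hub score = 1
In-link 5: hub score = 8
In-link 6: hub score = 1
In-link 7: hub score = 14
Authority = 11 + 12 + 14 + 1 + 8 + 1 + 14 = 61

61


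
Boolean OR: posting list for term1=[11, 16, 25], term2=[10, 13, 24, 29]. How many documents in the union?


Boolean OR: find union of posting lists
term1 docs: [11, 16, 25]
term2 docs: [10, 13, 24, 29]
Union: [10, 11, 13, 16, 24, 25, 29]
|union| = 7

7


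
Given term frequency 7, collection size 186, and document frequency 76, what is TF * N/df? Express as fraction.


TF * (N/df)
= 7 * (186/76)
= 7 * 93/38
= 651/38

651/38


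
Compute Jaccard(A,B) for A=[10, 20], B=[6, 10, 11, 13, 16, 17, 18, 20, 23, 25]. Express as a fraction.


A intersect B = [10, 20]
|A intersect B| = 2
A union B = [6, 10, 11, 13, 16, 17, 18, 20, 23, 25]
|A union B| = 10
Jaccard = 2/10 = 1/5

1/5


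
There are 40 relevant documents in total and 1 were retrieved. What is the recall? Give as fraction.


Recall = retrieved_relevant / total_relevant
= 1 / 40
= 1 / (1 + 39)
= 1/40

1/40


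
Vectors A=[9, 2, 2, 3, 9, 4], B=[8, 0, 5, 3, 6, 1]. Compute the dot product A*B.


Dot product = sum of element-wise products
A[0]*B[0] = 9*8 = 72
A[1]*B[1] = 2*0 = 0
A[2]*B[2] = 2*5 = 10
A[3]*B[3] = 3*3 = 9
A[4]*B[4] = 9*6 = 54
A[5]*B[5] = 4*1 = 4
Sum = 72 + 0 + 10 + 9 + 54 + 4 = 149

149


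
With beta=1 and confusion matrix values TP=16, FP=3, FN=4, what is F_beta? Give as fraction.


P = TP/(TP+FP) = 16/19 = 16/19
R = TP/(TP+FN) = 16/20 = 4/5
beta^2 = 1^2 = 1
(1 + beta^2) = 2
Numerator = (1+beta^2)*P*R = 128/95
Denominator = beta^2*P + R = 16/19 + 4/5 = 156/95
F_beta = 32/39

32/39


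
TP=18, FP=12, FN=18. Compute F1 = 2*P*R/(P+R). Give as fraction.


F1 = 2 * P * R / (P + R)
P = TP/(TP+FP) = 18/30 = 3/5
R = TP/(TP+FN) = 18/36 = 1/2
2 * P * R = 2 * 3/5 * 1/2 = 3/5
P + R = 3/5 + 1/2 = 11/10
F1 = 3/5 / 11/10 = 6/11

6/11


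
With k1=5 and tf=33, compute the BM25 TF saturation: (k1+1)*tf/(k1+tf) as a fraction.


BM25 TF component = (k1+1)*tf / (k1+tf)
k1 = 5, tf = 33
Numerator = (5+1)*33 = 198
Denominator = 5 + 33 = 38
= 198/38 = 99/19

99/19


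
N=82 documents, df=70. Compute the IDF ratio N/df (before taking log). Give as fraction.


IDF ratio = N / df
= 82 / 70
= 41/35

41/35


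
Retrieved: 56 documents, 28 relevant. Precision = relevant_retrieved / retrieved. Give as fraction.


Precision = relevant_retrieved / total_retrieved
= 28 / 56
= 28 / (28 + 28)
= 1/2

1/2


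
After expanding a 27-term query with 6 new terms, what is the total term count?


Original terms: 27
Expansion terms: 6
Total = 27 + 6 = 33

33


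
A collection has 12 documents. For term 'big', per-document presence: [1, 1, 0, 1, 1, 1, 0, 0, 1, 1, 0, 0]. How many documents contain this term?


Checking each document for 'big':
Doc 1: present
Doc 2: present
Doc 3: absent
Doc 4: present
Doc 5: present
Doc 6: present
Doc 7: absent
Doc 8: absent
Doc 9: present
Doc 10: present
Doc 11: absent
Doc 12: absent
df = sum of presences = 1 + 1 + 0 + 1 + 1 + 1 + 0 + 0 + 1 + 1 + 0 + 0 = 7

7


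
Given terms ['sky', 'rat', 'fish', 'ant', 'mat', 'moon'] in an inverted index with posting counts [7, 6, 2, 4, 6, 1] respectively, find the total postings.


Summing posting list sizes:
'sky': 7 postings
'rat': 6 postings
'fish': 2 postings
'ant': 4 postings
'mat': 6 postings
'moon': 1 postings
Total = 7 + 6 + 2 + 4 + 6 + 1 = 26

26


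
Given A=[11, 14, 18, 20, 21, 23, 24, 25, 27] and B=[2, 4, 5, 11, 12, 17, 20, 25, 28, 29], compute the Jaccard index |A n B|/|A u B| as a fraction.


A intersect B = [11, 20, 25]
|A intersect B| = 3
A union B = [2, 4, 5, 11, 12, 14, 17, 18, 20, 21, 23, 24, 25, 27, 28, 29]
|A union B| = 16
Jaccard = 3/16 = 3/16

3/16


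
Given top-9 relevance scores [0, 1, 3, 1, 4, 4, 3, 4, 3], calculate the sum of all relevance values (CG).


Cumulative Gain = sum of relevance scores
Position 1: rel=0, running sum=0
Position 2: rel=1, running sum=1
Position 3: rel=3, running sum=4
Position 4: rel=1, running sum=5
Position 5: rel=4, running sum=9
Position 6: rel=4, running sum=13
Position 7: rel=3, running sum=16
Position 8: rel=4, running sum=20
Position 9: rel=3, running sum=23
CG = 23

23


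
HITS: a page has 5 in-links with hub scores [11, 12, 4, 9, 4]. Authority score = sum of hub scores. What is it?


Authority = sum of hub scores of in-linkers
In-link 1: hub score = 11
In-link 2: hub score = 12
In-link 3: hub score = 4
In-link 4: hub score = 9
In-link 5: hub score = 4
Authority = 11 + 12 + 4 + 9 + 4 = 40

40


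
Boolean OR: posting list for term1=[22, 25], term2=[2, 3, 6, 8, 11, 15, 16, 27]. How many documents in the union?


Boolean OR: find union of posting lists
term1 docs: [22, 25]
term2 docs: [2, 3, 6, 8, 11, 15, 16, 27]
Union: [2, 3, 6, 8, 11, 15, 16, 22, 25, 27]
|union| = 10

10


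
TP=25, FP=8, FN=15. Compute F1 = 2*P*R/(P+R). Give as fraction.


F1 = 2 * P * R / (P + R)
P = TP/(TP+FP) = 25/33 = 25/33
R = TP/(TP+FN) = 25/40 = 5/8
2 * P * R = 2 * 25/33 * 5/8 = 125/132
P + R = 25/33 + 5/8 = 365/264
F1 = 125/132 / 365/264 = 50/73

50/73


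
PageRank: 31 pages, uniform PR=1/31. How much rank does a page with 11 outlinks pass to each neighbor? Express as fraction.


Initial PR = 1/31 = 1/31
Outlinks = 11
Contribution per link = PR / outlinks
= 1/31 / 11
= 1/341

1/341


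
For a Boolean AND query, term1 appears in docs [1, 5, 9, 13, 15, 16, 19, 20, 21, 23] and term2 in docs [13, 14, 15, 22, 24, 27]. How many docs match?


Boolean AND: find intersection of posting lists
term1 docs: [1, 5, 9, 13, 15, 16, 19, 20, 21, 23]
term2 docs: [13, 14, 15, 22, 24, 27]
Intersection: [13, 15]
|intersection| = 2

2


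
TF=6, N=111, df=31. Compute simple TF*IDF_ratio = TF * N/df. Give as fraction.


TF * (N/df)
= 6 * (111/31)
= 6 * 111/31
= 666/31

666/31


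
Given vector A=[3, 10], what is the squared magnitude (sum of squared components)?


|A|^2 = sum of squared components
A[0]^2 = 3^2 = 9
A[1]^2 = 10^2 = 100
Sum = 9 + 100 = 109

109


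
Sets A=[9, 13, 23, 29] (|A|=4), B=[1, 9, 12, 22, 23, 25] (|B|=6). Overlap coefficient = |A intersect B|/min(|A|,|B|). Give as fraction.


A intersect B = [9, 23]
|A intersect B| = 2
min(|A|, |B|) = min(4, 6) = 4
Overlap = 2 / 4 = 1/2

1/2


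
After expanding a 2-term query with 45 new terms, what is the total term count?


Original terms: 2
Expansion terms: 45
Total = 2 + 45 = 47

47


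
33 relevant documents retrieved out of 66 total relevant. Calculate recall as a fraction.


Recall = retrieved_relevant / total_relevant
= 33 / 66
= 33 / (33 + 33)
= 1/2

1/2


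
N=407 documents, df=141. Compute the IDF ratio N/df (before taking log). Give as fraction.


IDF ratio = N / df
= 407 / 141
= 407/141

407/141


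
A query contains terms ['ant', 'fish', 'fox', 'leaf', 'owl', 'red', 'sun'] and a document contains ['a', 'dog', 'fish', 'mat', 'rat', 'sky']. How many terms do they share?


Query terms: ['ant', 'fish', 'fox', 'leaf', 'owl', 'red', 'sun']
Document terms: ['a', 'dog', 'fish', 'mat', 'rat', 'sky']
Common terms: ['fish']
Overlap count = 1

1


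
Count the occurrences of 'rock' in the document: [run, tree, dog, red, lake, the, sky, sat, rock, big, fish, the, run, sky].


Document has 14 words
Scanning for 'rock':
Found at positions: [8]
Count = 1

1


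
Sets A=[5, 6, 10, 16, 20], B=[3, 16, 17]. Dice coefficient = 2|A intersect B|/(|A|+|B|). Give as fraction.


A intersect B = [16]
|A intersect B| = 1
|A| = 5, |B| = 3
Dice = 2*1 / (5+3)
= 2 / 8 = 1/4

1/4


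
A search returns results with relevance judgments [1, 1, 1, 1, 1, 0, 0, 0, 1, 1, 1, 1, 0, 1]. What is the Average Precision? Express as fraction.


Computing P@k for each relevant position:
Position 1: relevant, P@1 = 1/1 = 1
Position 2: relevant, P@2 = 2/2 = 1
Position 3: relevant, P@3 = 3/3 = 1
Position 4: relevant, P@4 = 4/4 = 1
Position 5: relevant, P@5 = 5/5 = 1
Position 6: not relevant
Position 7: not relevant
Position 8: not relevant
Position 9: relevant, P@9 = 6/9 = 2/3
Position 10: relevant, P@10 = 7/10 = 7/10
Position 11: relevant, P@11 = 8/11 = 8/11
Position 12: relevant, P@12 = 9/12 = 3/4
Position 13: not relevant
Position 14: relevant, P@14 = 10/14 = 5/7
Sum of P@k = 1 + 1 + 1 + 1 + 1 + 2/3 + 7/10 + 8/11 + 3/4 + 5/7 = 39539/4620
AP = 39539/4620 / 10 = 39539/46200

39539/46200


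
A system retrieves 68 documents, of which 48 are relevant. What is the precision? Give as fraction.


Precision = relevant_retrieved / total_retrieved
= 48 / 68
= 48 / (48 + 20)
= 12/17

12/17


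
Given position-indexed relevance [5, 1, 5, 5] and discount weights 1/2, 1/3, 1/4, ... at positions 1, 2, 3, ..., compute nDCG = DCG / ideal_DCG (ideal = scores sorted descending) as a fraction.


Position discount weights w_i = 1/(i+1) for i=1..4:
Weights = [1/2, 1/3, 1/4, 1/5]
Actual relevance: [5, 1, 5, 5]
DCG = 5/2 + 1/3 + 5/4 + 5/5 = 61/12
Ideal relevance (sorted desc): [5, 5, 5, 1]
Ideal DCG = 5/2 + 5/3 + 5/4 + 1/5 = 337/60
nDCG = DCG / ideal_DCG = 61/12 / 337/60 = 305/337

305/337


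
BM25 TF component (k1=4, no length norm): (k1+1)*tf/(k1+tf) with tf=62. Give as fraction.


BM25 TF component = (k1+1)*tf / (k1+tf)
k1 = 4, tf = 62
Numerator = (4+1)*62 = 310
Denominator = 4 + 62 = 66
= 310/66 = 155/33

155/33


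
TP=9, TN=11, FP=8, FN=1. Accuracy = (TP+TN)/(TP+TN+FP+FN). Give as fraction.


Accuracy = (TP + TN) / (TP + TN + FP + FN)
TP + TN = 9 + 11 = 20
Total = 9 + 11 + 8 + 1 = 29
Accuracy = 20 / 29 = 20/29

20/29


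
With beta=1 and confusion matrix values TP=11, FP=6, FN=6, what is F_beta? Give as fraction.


P = TP/(TP+FP) = 11/17 = 11/17
R = TP/(TP+FN) = 11/17 = 11/17
beta^2 = 1^2 = 1
(1 + beta^2) = 2
Numerator = (1+beta^2)*P*R = 242/289
Denominator = beta^2*P + R = 11/17 + 11/17 = 22/17
F_beta = 11/17

11/17


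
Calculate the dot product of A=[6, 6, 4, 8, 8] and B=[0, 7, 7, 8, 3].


Dot product = sum of element-wise products
A[0]*B[0] = 6*0 = 0
A[1]*B[1] = 6*7 = 42
A[2]*B[2] = 4*7 = 28
A[3]*B[3] = 8*8 = 64
A[4]*B[4] = 8*3 = 24
Sum = 0 + 42 + 28 + 64 + 24 = 158

158


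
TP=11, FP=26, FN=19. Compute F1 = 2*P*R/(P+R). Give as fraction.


F1 = 2 * P * R / (P + R)
P = TP/(TP+FP) = 11/37 = 11/37
R = TP/(TP+FN) = 11/30 = 11/30
2 * P * R = 2 * 11/37 * 11/30 = 121/555
P + R = 11/37 + 11/30 = 737/1110
F1 = 121/555 / 737/1110 = 22/67

22/67


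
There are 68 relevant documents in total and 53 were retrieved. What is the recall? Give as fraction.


Recall = retrieved_relevant / total_relevant
= 53 / 68
= 53 / (53 + 15)
= 53/68

53/68


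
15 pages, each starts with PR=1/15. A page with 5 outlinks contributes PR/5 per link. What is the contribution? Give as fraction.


Initial PR = 1/15 = 1/15
Outlinks = 5
Contribution per link = PR / outlinks
= 1/15 / 5
= 1/75

1/75


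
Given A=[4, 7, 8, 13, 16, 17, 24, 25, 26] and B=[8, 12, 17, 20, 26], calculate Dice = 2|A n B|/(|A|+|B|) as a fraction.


A intersect B = [8, 17, 26]
|A intersect B| = 3
|A| = 9, |B| = 5
Dice = 2*3 / (9+5)
= 6 / 14 = 3/7

3/7


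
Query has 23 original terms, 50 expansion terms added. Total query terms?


Original terms: 23
Expansion terms: 50
Total = 23 + 50 = 73

73


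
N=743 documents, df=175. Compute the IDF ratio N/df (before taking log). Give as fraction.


IDF ratio = N / df
= 743 / 175
= 743/175

743/175


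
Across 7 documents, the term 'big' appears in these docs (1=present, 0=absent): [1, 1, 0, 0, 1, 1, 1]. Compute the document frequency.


Checking each document for 'big':
Doc 1: present
Doc 2: present
Doc 3: absent
Doc 4: absent
Doc 5: present
Doc 6: present
Doc 7: present
df = sum of presences = 1 + 1 + 0 + 0 + 1 + 1 + 1 = 5

5


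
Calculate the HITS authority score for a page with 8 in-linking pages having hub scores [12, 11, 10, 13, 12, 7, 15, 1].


Authority = sum of hub scores of in-linkers
In-link 1: hub score = 12
In-link 2: hub score = 11
In-link 3: hub score = 10
In-link 4: hub score = 13
In-link 5: hub score = 12
In-link 6: hub score = 7
In-link 7: hub score = 15
In-link 8: hub score = 1
Authority = 12 + 11 + 10 + 13 + 12 + 7 + 15 + 1 = 81

81


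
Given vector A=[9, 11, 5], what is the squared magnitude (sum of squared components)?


|A|^2 = sum of squared components
A[0]^2 = 9^2 = 81
A[1]^2 = 11^2 = 121
A[2]^2 = 5^2 = 25
Sum = 81 + 121 + 25 = 227

227


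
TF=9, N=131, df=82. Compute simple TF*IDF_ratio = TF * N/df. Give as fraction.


TF * (N/df)
= 9 * (131/82)
= 9 * 131/82
= 1179/82

1179/82


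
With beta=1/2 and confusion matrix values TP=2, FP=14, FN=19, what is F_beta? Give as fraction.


P = TP/(TP+FP) = 2/16 = 1/8
R = TP/(TP+FN) = 2/21 = 2/21
beta^2 = 1/2^2 = 1/4
(1 + beta^2) = 5/4
Numerator = (1+beta^2)*P*R = 5/336
Denominator = beta^2*P + R = 1/32 + 2/21 = 85/672
F_beta = 2/17

2/17


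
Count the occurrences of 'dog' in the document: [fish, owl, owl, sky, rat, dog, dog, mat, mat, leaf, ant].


Document has 11 words
Scanning for 'dog':
Found at positions: [5, 6]
Count = 2

2


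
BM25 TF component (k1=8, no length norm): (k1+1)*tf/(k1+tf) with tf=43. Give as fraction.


BM25 TF component = (k1+1)*tf / (k1+tf)
k1 = 8, tf = 43
Numerator = (8+1)*43 = 387
Denominator = 8 + 43 = 51
= 387/51 = 129/17

129/17


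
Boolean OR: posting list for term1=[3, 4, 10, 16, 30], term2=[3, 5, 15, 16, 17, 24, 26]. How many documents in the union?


Boolean OR: find union of posting lists
term1 docs: [3, 4, 10, 16, 30]
term2 docs: [3, 5, 15, 16, 17, 24, 26]
Union: [3, 4, 5, 10, 15, 16, 17, 24, 26, 30]
|union| = 10

10


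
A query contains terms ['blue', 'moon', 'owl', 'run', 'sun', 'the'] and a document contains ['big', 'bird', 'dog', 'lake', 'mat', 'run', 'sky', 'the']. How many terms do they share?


Query terms: ['blue', 'moon', 'owl', 'run', 'sun', 'the']
Document terms: ['big', 'bird', 'dog', 'lake', 'mat', 'run', 'sky', 'the']
Common terms: ['run', 'the']
Overlap count = 2

2


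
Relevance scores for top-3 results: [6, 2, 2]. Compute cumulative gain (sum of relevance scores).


Cumulative Gain = sum of relevance scores
Position 1: rel=6, running sum=6
Position 2: rel=2, running sum=8
Position 3: rel=2, running sum=10
CG = 10

10


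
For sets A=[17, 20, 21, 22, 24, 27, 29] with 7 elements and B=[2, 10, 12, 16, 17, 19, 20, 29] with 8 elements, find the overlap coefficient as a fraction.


A intersect B = [17, 20, 29]
|A intersect B| = 3
min(|A|, |B|) = min(7, 8) = 7
Overlap = 3 / 7 = 3/7

3/7


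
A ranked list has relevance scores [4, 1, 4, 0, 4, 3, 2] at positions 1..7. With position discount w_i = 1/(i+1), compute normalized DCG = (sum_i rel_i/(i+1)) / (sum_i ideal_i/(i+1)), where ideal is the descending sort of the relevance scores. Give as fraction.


Position discount weights w_i = 1/(i+1) for i=1..7:
Weights = [1/2, 1/3, 1/4, 1/5, 1/6, 1/7, 1/8]
Actual relevance: [4, 1, 4, 0, 4, 3, 2]
DCG = 4/2 + 1/3 + 4/4 + 0/5 + 4/6 + 3/7 + 2/8 = 131/28
Ideal relevance (sorted desc): [4, 4, 4, 3, 2, 1, 0]
Ideal DCG = 4/2 + 4/3 + 4/4 + 3/5 + 2/6 + 1/7 + 0/8 = 568/105
nDCG = DCG / ideal_DCG = 131/28 / 568/105 = 1965/2272

1965/2272


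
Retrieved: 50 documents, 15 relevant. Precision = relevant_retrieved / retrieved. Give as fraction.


Precision = relevant_retrieved / total_retrieved
= 15 / 50
= 15 / (15 + 35)
= 3/10

3/10


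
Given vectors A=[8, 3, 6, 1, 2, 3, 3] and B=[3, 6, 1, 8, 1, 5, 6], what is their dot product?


Dot product = sum of element-wise products
A[0]*B[0] = 8*3 = 24
A[1]*B[1] = 3*6 = 18
A[2]*B[2] = 6*1 = 6
A[3]*B[3] = 1*8 = 8
A[4]*B[4] = 2*1 = 2
A[5]*B[5] = 3*5 = 15
A[6]*B[6] = 3*6 = 18
Sum = 24 + 18 + 6 + 8 + 2 + 15 + 18 = 91

91


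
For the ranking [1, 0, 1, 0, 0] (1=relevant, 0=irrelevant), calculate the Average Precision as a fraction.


Computing P@k for each relevant position:
Position 1: relevant, P@1 = 1/1 = 1
Position 2: not relevant
Position 3: relevant, P@3 = 2/3 = 2/3
Position 4: not relevant
Position 5: not relevant
Sum of P@k = 1 + 2/3 = 5/3
AP = 5/3 / 2 = 5/6

5/6


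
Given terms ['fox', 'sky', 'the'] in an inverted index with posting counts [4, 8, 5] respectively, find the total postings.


Summing posting list sizes:
'fox': 4 postings
'sky': 8 postings
'the': 5 postings
Total = 4 + 8 + 5 = 17

17


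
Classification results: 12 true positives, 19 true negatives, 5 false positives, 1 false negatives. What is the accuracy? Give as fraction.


Accuracy = (TP + TN) / (TP + TN + FP + FN)
TP + TN = 12 + 19 = 31
Total = 12 + 19 + 5 + 1 = 37
Accuracy = 31 / 37 = 31/37

31/37


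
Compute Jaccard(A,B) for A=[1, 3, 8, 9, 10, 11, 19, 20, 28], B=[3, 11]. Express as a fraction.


A intersect B = [3, 11]
|A intersect B| = 2
A union B = [1, 3, 8, 9, 10, 11, 19, 20, 28]
|A union B| = 9
Jaccard = 2/9 = 2/9

2/9


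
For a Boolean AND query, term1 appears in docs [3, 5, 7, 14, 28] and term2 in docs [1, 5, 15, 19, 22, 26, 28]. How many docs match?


Boolean AND: find intersection of posting lists
term1 docs: [3, 5, 7, 14, 28]
term2 docs: [1, 5, 15, 19, 22, 26, 28]
Intersection: [5, 28]
|intersection| = 2

2


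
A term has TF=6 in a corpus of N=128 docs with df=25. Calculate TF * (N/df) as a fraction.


TF * (N/df)
= 6 * (128/25)
= 6 * 128/25
= 768/25

768/25


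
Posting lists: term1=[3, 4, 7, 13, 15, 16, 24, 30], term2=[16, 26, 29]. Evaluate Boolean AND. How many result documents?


Boolean AND: find intersection of posting lists
term1 docs: [3, 4, 7, 13, 15, 16, 24, 30]
term2 docs: [16, 26, 29]
Intersection: [16]
|intersection| = 1

1


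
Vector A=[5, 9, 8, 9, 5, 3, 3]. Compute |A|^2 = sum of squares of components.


|A|^2 = sum of squared components
A[0]^2 = 5^2 = 25
A[1]^2 = 9^2 = 81
A[2]^2 = 8^2 = 64
A[3]^2 = 9^2 = 81
A[4]^2 = 5^2 = 25
A[5]^2 = 3^2 = 9
A[6]^2 = 3^2 = 9
Sum = 25 + 81 + 64 + 81 + 25 + 9 + 9 = 294

294


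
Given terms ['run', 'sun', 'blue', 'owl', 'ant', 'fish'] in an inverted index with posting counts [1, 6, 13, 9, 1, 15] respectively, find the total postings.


Summing posting list sizes:
'run': 1 postings
'sun': 6 postings
'blue': 13 postings
'owl': 9 postings
'ant': 1 postings
'fish': 15 postings
Total = 1 + 6 + 13 + 9 + 1 + 15 = 45

45


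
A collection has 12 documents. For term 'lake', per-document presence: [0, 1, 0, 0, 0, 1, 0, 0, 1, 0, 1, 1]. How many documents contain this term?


Checking each document for 'lake':
Doc 1: absent
Doc 2: present
Doc 3: absent
Doc 4: absent
Doc 5: absent
Doc 6: present
Doc 7: absent
Doc 8: absent
Doc 9: present
Doc 10: absent
Doc 11: present
Doc 12: present
df = sum of presences = 0 + 1 + 0 + 0 + 0 + 1 + 0 + 0 + 1 + 0 + 1 + 1 = 5

5


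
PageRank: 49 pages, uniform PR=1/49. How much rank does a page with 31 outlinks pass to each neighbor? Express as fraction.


Initial PR = 1/49 = 1/49
Outlinks = 31
Contribution per link = PR / outlinks
= 1/49 / 31
= 1/1519

1/1519


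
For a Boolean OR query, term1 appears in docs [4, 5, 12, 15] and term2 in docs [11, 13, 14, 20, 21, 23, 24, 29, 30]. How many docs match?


Boolean OR: find union of posting lists
term1 docs: [4, 5, 12, 15]
term2 docs: [11, 13, 14, 20, 21, 23, 24, 29, 30]
Union: [4, 5, 11, 12, 13, 14, 15, 20, 21, 23, 24, 29, 30]
|union| = 13

13


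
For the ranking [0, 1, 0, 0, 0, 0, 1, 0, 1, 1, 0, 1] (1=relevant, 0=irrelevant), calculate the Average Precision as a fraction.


Computing P@k for each relevant position:
Position 1: not relevant
Position 2: relevant, P@2 = 1/2 = 1/2
Position 3: not relevant
Position 4: not relevant
Position 5: not relevant
Position 6: not relevant
Position 7: relevant, P@7 = 2/7 = 2/7
Position 8: not relevant
Position 9: relevant, P@9 = 3/9 = 1/3
Position 10: relevant, P@10 = 4/10 = 2/5
Position 11: not relevant
Position 12: relevant, P@12 = 5/12 = 5/12
Sum of P@k = 1/2 + 2/7 + 1/3 + 2/5 + 5/12 = 271/140
AP = 271/140 / 5 = 271/700

271/700


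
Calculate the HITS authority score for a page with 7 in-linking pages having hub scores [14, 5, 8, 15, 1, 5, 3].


Authority = sum of hub scores of in-linkers
In-link 1: hub score = 14
In-link 2: hub score = 5
In-link 3: hub score = 8
In-link 4: hub score = 15
In-link 5: hub score = 1
In-link 6: hub score = 5
In-link 7: hub score = 3
Authority = 14 + 5 + 8 + 15 + 1 + 5 + 3 = 51

51


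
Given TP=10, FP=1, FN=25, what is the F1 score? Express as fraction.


F1 = 2 * P * R / (P + R)
P = TP/(TP+FP) = 10/11 = 10/11
R = TP/(TP+FN) = 10/35 = 2/7
2 * P * R = 2 * 10/11 * 2/7 = 40/77
P + R = 10/11 + 2/7 = 92/77
F1 = 40/77 / 92/77 = 10/23

10/23


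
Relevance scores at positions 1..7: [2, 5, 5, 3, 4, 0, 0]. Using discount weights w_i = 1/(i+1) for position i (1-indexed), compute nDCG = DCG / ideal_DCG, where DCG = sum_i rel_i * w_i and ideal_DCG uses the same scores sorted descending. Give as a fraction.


Position discount weights w_i = 1/(i+1) for i=1..7:
Weights = [1/2, 1/3, 1/4, 1/5, 1/6, 1/7, 1/8]
Actual relevance: [2, 5, 5, 3, 4, 0, 0]
DCG = 2/2 + 5/3 + 5/4 + 3/5 + 4/6 + 0/7 + 0/8 = 311/60
Ideal relevance (sorted desc): [5, 5, 4, 3, 2, 0, 0]
Ideal DCG = 5/2 + 5/3 + 4/4 + 3/5 + 2/6 + 0/7 + 0/8 = 61/10
nDCG = DCG / ideal_DCG = 311/60 / 61/10 = 311/366

311/366


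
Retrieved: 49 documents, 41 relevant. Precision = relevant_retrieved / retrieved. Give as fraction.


Precision = relevant_retrieved / total_retrieved
= 41 / 49
= 41 / (41 + 8)
= 41/49

41/49


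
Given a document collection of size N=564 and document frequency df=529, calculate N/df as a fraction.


IDF ratio = N / df
= 564 / 529
= 564/529

564/529


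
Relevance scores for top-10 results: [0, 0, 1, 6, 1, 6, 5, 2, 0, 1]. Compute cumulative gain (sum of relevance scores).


Cumulative Gain = sum of relevance scores
Position 1: rel=0, running sum=0
Position 2: rel=0, running sum=0
Position 3: rel=1, running sum=1
Position 4: rel=6, running sum=7
Position 5: rel=1, running sum=8
Position 6: rel=6, running sum=14
Position 7: rel=5, running sum=19
Position 8: rel=2, running sum=21
Position 9: rel=0, running sum=21
Position 10: rel=1, running sum=22
CG = 22

22


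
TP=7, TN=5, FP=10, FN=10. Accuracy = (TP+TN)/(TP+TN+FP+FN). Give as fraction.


Accuracy = (TP + TN) / (TP + TN + FP + FN)
TP + TN = 7 + 5 = 12
Total = 7 + 5 + 10 + 10 = 32
Accuracy = 12 / 32 = 3/8

3/8


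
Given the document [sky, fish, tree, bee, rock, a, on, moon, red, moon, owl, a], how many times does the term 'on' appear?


Document has 12 words
Scanning for 'on':
Found at positions: [6]
Count = 1

1


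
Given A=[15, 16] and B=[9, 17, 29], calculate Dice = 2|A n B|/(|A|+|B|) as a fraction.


A intersect B = []
|A intersect B| = 0
|A| = 2, |B| = 3
Dice = 2*0 / (2+3)
= 0 / 5 = 0

0


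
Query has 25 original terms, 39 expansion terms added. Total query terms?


Original terms: 25
Expansion terms: 39
Total = 25 + 39 = 64

64


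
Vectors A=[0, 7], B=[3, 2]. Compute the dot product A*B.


Dot product = sum of element-wise products
A[0]*B[0] = 0*3 = 0
A[1]*B[1] = 7*2 = 14
Sum = 0 + 14 = 14

14


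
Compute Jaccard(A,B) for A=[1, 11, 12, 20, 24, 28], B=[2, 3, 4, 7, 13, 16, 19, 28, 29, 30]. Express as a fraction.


A intersect B = [28]
|A intersect B| = 1
A union B = [1, 2, 3, 4, 7, 11, 12, 13, 16, 19, 20, 24, 28, 29, 30]
|A union B| = 15
Jaccard = 1/15 = 1/15

1/15


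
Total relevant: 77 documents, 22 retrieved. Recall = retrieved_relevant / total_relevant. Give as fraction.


Recall = retrieved_relevant / total_relevant
= 22 / 77
= 22 / (22 + 55)
= 2/7

2/7


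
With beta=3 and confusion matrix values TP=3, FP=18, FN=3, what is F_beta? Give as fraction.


P = TP/(TP+FP) = 3/21 = 1/7
R = TP/(TP+FN) = 3/6 = 1/2
beta^2 = 3^2 = 9
(1 + beta^2) = 10
Numerator = (1+beta^2)*P*R = 5/7
Denominator = beta^2*P + R = 9/7 + 1/2 = 25/14
F_beta = 2/5

2/5


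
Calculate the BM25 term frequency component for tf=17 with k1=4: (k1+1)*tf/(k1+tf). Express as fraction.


BM25 TF component = (k1+1)*tf / (k1+tf)
k1 = 4, tf = 17
Numerator = (4+1)*17 = 85
Denominator = 4 + 17 = 21
= 85/21 = 85/21

85/21


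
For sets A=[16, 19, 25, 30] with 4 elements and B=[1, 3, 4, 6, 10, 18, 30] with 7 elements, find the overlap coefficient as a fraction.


A intersect B = [30]
|A intersect B| = 1
min(|A|, |B|) = min(4, 7) = 4
Overlap = 1 / 4 = 1/4

1/4


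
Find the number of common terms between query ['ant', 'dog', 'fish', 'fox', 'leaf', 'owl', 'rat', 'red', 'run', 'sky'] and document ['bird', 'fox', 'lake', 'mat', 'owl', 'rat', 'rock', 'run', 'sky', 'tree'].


Query terms: ['ant', 'dog', 'fish', 'fox', 'leaf', 'owl', 'rat', 'red', 'run', 'sky']
Document terms: ['bird', 'fox', 'lake', 'mat', 'owl', 'rat', 'rock', 'run', 'sky', 'tree']
Common terms: ['fox', 'owl', 'rat', 'run', 'sky']
Overlap count = 5

5


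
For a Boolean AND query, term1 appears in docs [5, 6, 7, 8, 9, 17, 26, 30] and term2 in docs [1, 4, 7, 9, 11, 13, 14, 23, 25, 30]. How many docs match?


Boolean AND: find intersection of posting lists
term1 docs: [5, 6, 7, 8, 9, 17, 26, 30]
term2 docs: [1, 4, 7, 9, 11, 13, 14, 23, 25, 30]
Intersection: [7, 9, 30]
|intersection| = 3

3


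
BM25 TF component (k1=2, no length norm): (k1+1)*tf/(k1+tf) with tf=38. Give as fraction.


BM25 TF component = (k1+1)*tf / (k1+tf)
k1 = 2, tf = 38
Numerator = (2+1)*38 = 114
Denominator = 2 + 38 = 40
= 114/40 = 57/20

57/20


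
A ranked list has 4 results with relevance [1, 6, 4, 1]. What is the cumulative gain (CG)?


Cumulative Gain = sum of relevance scores
Position 1: rel=1, running sum=1
Position 2: rel=6, running sum=7
Position 3: rel=4, running sum=11
Position 4: rel=1, running sum=12
CG = 12

12


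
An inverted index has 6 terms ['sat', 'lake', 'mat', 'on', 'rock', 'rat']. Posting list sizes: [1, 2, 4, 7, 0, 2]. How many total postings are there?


Summing posting list sizes:
'sat': 1 postings
'lake': 2 postings
'mat': 4 postings
'on': 7 postings
'rock': 0 postings
'rat': 2 postings
Total = 1 + 2 + 4 + 7 + 0 + 2 = 16

16


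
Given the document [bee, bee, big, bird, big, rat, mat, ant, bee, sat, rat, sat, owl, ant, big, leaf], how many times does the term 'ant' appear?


Document has 16 words
Scanning for 'ant':
Found at positions: [7, 13]
Count = 2

2


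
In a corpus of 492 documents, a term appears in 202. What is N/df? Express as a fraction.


IDF ratio = N / df
= 492 / 202
= 246/101

246/101


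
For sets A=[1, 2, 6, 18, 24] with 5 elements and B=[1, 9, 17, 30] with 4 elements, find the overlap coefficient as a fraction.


A intersect B = [1]
|A intersect B| = 1
min(|A|, |B|) = min(5, 4) = 4
Overlap = 1 / 4 = 1/4

1/4


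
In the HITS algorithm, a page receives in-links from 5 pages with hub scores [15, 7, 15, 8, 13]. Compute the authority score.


Authority = sum of hub scores of in-linkers
In-link 1: hub score = 15
In-link 2: hub score = 7
In-link 3: hub score = 15
In-link 4: hub score = 8
In-link 5: hub score = 13
Authority = 15 + 7 + 15 + 8 + 13 = 58

58


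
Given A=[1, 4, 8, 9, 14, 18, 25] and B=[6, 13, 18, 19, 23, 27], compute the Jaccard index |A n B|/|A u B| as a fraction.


A intersect B = [18]
|A intersect B| = 1
A union B = [1, 4, 6, 8, 9, 13, 14, 18, 19, 23, 25, 27]
|A union B| = 12
Jaccard = 1/12 = 1/12

1/12


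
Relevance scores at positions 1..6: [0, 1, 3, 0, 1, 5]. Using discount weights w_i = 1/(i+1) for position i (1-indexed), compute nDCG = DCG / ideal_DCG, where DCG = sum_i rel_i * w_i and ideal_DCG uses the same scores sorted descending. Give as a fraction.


Position discount weights w_i = 1/(i+1) for i=1..6:
Weights = [1/2, 1/3, 1/4, 1/5, 1/6, 1/7]
Actual relevance: [0, 1, 3, 0, 1, 5]
DCG = 0/2 + 1/3 + 3/4 + 0/5 + 1/6 + 5/7 = 55/28
Ideal relevance (sorted desc): [5, 3, 1, 1, 0, 0]
Ideal DCG = 5/2 + 3/3 + 1/4 + 1/5 + 0/6 + 0/7 = 79/20
nDCG = DCG / ideal_DCG = 55/28 / 79/20 = 275/553

275/553


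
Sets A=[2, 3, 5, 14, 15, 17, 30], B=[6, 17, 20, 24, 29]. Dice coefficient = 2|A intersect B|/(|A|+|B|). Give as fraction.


A intersect B = [17]
|A intersect B| = 1
|A| = 7, |B| = 5
Dice = 2*1 / (7+5)
= 2 / 12 = 1/6

1/6
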